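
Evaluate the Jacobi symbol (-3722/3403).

-1

Reduce the numerator: -3722 ≡ 3084 (mod 3403), so (-3722/3403) = (3084/3403).
Factor out 2: 3084 = 2^2·771. Since 3403 ≡ 3 (mod 8), (2/3403) = -1, and (2/3403)^2 = +1. Now have (771/3403).
Both 771 ≡ 3 and 3403 ≡ 3 (mod 4), so reciprocity gives (771/3403) = -(3403/771). Reduce: 3403 ≡ 319 (mod 771). Now have -(319/771).
Both 319 ≡ 3 and 771 ≡ 3 (mod 4), so reciprocity gives (319/771) = -(771/319). Reduce: 771 ≡ 133 (mod 319). Now have (133/319).
133 ≡ 1 (mod 4), so quadratic reciprocity gives (133/319) = (319/133). Reduce: 319 ≡ 53 (mod 133). Now have (53/133).
53 ≡ 1 (mod 4), so quadratic reciprocity gives (53/133) = (133/53). Reduce: 133 ≡ 27 (mod 53). Now have (27/53).
53 ≡ 1 (mod 4), so quadratic reciprocity gives (27/53) = (53/27). Reduce: 53 ≡ 26 (mod 27). Now have (26/27).
Factor out 2: 26 = 2·13. Since 27 ≡ 3 (mod 8), (2/27) = -1. Now have -(13/27).
13 ≡ 1 (mod 4), so quadratic reciprocity gives (13/27) = (27/13). Reduce: 27 ≡ 1 (mod 13). Now have -(1/13).
(1/13) = 1. Collecting the sign factors: -1.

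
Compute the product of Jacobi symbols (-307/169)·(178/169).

By multiplicativity, (-307·178/169) = (-307/169)·(178/169).
First factor (-307/169):
(-307/169)
  = (307/169)    [169 ≡ 1 mod 4 ⇒ (-1/169) = +1]
  = (138/169)    [307 ≡ 138 mod 169]
  = (69/169)    [169 ≡ 1 mod 8 ⇒ (2/169) = +1]
  = (169/69)    [QR: 69 ≡ 1 mod 4, sign kept]
  = (31/69)    [169 ≡ 31 mod 69]
  = (69/31)    [QR: 69 ≡ 1 mod 4, sign kept]
  = (7/31)    [69 ≡ 7 mod 31]
  = -(31/7)    [QR: both ≡ 3 mod 4, sign flips]
  = -(3/7)    [31 ≡ 3 mod 7]
  = (7/3)    [QR: both ≡ 3 mod 4, sign flips]
  = (1/3)    [7 ≡ 1 mod 3]
  = 1    [(1/3) = 1]
Second factor (178/169):
(178/169)
  = (9/169)    [178 ≡ 9 mod 169]
  = (169/9)    [QR: 9 ≡ 1 mod 4, sign kept]
  = (7/9)    [169 ≡ 7 mod 9]
  = (9/7)    [QR: 9 ≡ 1 mod 4, sign kept]
  = (2/7)    [9 ≡ 2 mod 7]
  = (1/7)    [7 ≡ 7 mod 8 ⇒ (2/7) = +1]
  = 1    [(1/7) = 1]
Product: (1)·(1) = 1.

1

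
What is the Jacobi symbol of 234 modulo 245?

(234|245)
  = -(117|245)    [245 ≡ 5 mod 8 ⇒ (2|245) = -1]
  = -(245|117)    [QR: 117 ≡ 1 mod 4, sign kept]
  = -(11|117)    [245 ≡ 11 mod 117]
  = -(117|11)    [QR: 117 ≡ 1 mod 4, sign kept]
  = -(7|11)    [117 ≡ 7 mod 11]
  = (11|7)    [QR: both ≡ 3 mod 4, sign flips]
  = (4|7)    [11 ≡ 4 mod 7]
  = (1|7)    [7 ≡ 7 mod 8 ⇒ (2|7)^2 = +1]
  = 1    [(1|7) = 1]

1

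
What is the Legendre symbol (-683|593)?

(-683|593)
  = (503|593)    [-683 ≡ 503 mod 593]
  = (593|503)    [QR: 593 ≡ 1 mod 4, sign kept]
  = (90|503)    [593 ≡ 90 mod 503]
  = (45|503)    [503 ≡ 7 mod 8 ⇒ (2|503) = +1]
  = (503|45)    [QR: 45 ≡ 1 mod 4, sign kept]
  = (8|45)    [503 ≡ 8 mod 45]
  = -(1|45)    [45 ≡ 5 mod 8 ⇒ (2|45)^3 = -1]
  = -1    [(1|45) = 1]

-1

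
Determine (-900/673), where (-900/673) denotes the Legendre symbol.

1

(-900/673)
  = (900/673)    [673 ≡ 1 mod 4 ⇒ (-1/673) = +1]
  = (227/673)    [900 ≡ 227 mod 673]
  = (673/227)    [QR: 673 ≡ 1 mod 4, sign kept]
  = (219/227)    [673 ≡ 219 mod 227]
  = -(227/219)    [QR: both ≡ 3 mod 4, sign flips]
  = -(8/219)    [227 ≡ 8 mod 219]
  = (1/219)    [219 ≡ 3 mod 8 ⇒ (2/219)^3 = -1]
  = 1    [(1/219) = 1]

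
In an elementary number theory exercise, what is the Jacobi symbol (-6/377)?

-1

(-6/377)
  = (371/377)    [-6 ≡ 371 mod 377]
  = (377/371)    [QR: 377 ≡ 1 mod 4, sign kept]
  = (6/371)    [377 ≡ 6 mod 371]
  = -(3/371)    [371 ≡ 3 mod 8 ⇒ (2/371) = -1]
  = (371/3)    [QR: both ≡ 3 mod 4, sign flips]
  = (2/3)    [371 ≡ 2 mod 3]
  = -(1/3)    [3 ≡ 3 mod 8 ⇒ (2/3) = -1]
  = -1    [(1/3) = 1]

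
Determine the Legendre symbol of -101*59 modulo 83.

By multiplicativity, (-101·59|83) = (-101|83)·(59|83).
First factor (-101|83):
(-101|83)
  = (65|83)    [-101 ≡ 65 mod 83]
  = (83|65)    [QR: 65 ≡ 1 mod 4, sign kept]
  = (18|65)    [83 ≡ 18 mod 65]
  = (9|65)    [65 ≡ 1 mod 8 ⇒ (2|65) = +1]
  = (65|9)    [QR: 9 ≡ 1 mod 4, sign kept]
  = (2|9)    [65 ≡ 2 mod 9]
  = (1|9)    [9 ≡ 1 mod 8 ⇒ (2|9) = +1]
  = 1    [(1|9) = 1]
Second factor (59|83):
(59|83)
  = -(83|59)    [QR: both ≡ 3 mod 4, sign flips]
  = -(24|59)    [83 ≡ 24 mod 59]
  = (3|59)    [59 ≡ 3 mod 8 ⇒ (2|59)^3 = -1]
  = -(59|3)    [QR: both ≡ 3 mod 4, sign flips]
  = -(2|3)    [59 ≡ 2 mod 3]
  = (1|3)    [3 ≡ 3 mod 8 ⇒ (2|3) = -1]
  = 1    [(1|3) = 1]
Product: (1)·(1) = 1.

1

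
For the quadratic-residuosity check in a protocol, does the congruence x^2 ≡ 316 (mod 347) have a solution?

no

(316|347)
  = (79|347)    [347 ≡ 3 mod 8 ⇒ (2|347)^2 = +1]
  = -(347|79)    [QR: both ≡ 3 mod 4, sign flips]
  = -(31|79)    [347 ≡ 31 mod 79]
  = (79|31)    [QR: both ≡ 3 mod 4, sign flips]
  = (17|31)    [79 ≡ 17 mod 31]
  = (31|17)    [QR: 17 ≡ 1 mod 4, sign kept]
  = (14|17)    [31 ≡ 14 mod 17]
  = (7|17)    [17 ≡ 1 mod 8 ⇒ (2|17) = +1]
  = (17|7)    [QR: 17 ≡ 1 mod 4, sign kept]
  = (3|7)    [17 ≡ 3 mod 7]
  = -(7|3)    [QR: both ≡ 3 mod 4, sign flips]
  = -(1|3)    [7 ≡ 1 mod 3]
  = -1    [(1|3) = 1]
(316|347) = -1, and 347 is prime, so 316 is not a quadratic residue mod 347.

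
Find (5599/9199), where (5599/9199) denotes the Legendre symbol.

-1

Both 5599 ≡ 3 and 9199 ≡ 3 (mod 4), so reciprocity gives (5599/9199) = -(9199/5599). Reduce: 9199 ≡ 3600 (mod 5599). Now have -(3600/5599).
Factor out 2: 3600 = 2^4·225. Since 5599 ≡ 7 (mod 8), (2/5599) = +1, and (2/5599)^4 = +1. Now have -(225/5599).
225 ≡ 1 (mod 4), so quadratic reciprocity gives (225/5599) = (5599/225). Reduce: 5599 ≡ 199 (mod 225). Now have -(199/225).
225 ≡ 1 (mod 4), so quadratic reciprocity gives (199/225) = (225/199). Reduce: 225 ≡ 26 (mod 199). Now have -(26/199).
Factor out 2: 26 = 2·13. Since 199 ≡ 7 (mod 8), (2/199) = +1. Now have -(13/199).
13 ≡ 1 (mod 4), so quadratic reciprocity gives (13/199) = (199/13). Reduce: 199 ≡ 4 (mod 13). Now have -(4/13).
Factor out 2: 4 = 2^2. Since 13 ≡ 5 (mod 8), (2/13) = -1, and (2/13)^2 = +1. Now have -(1/13).
(1/13) = 1. Collecting the sign factors: -1.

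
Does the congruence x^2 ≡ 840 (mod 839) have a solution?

yes

Reduce the numerator: 840 ≡ 1 (mod 839), so (840/839) = (1/839).
(1/839) = 1. Collecting the sign factors: 1.
The Legendre symbol is 1, so x^2 ≡ 840 (mod 839) has solution.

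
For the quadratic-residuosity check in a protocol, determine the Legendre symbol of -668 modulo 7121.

(-668/7121)
  = (6453/7121)    [-668 ≡ 6453 mod 7121]
  = (7121/6453)    [QR: 6453 ≡ 1 mod 4, sign kept]
  = (668/6453)    [7121 ≡ 668 mod 6453]
  = (167/6453)    [6453 ≡ 5 mod 8 ⇒ (2/6453)^2 = +1]
  = (6453/167)    [QR: 6453 ≡ 1 mod 4, sign kept]
  = (107/167)    [6453 ≡ 107 mod 167]
  = -(167/107)    [QR: both ≡ 3 mod 4, sign flips]
  = -(60/107)    [167 ≡ 60 mod 107]
  = -(15/107)    [107 ≡ 3 mod 8 ⇒ (2/107)^2 = +1]
  = (107/15)    [QR: both ≡ 3 mod 4, sign flips]
  = (2/15)    [107 ≡ 2 mod 15]
  = (1/15)    [15 ≡ 7 mod 8 ⇒ (2/15) = +1]
  = 1    [(1/15) = 1]

1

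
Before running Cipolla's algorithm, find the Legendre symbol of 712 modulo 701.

Reduce the numerator: 712 ≡ 11 (mod 701), so (712 / 701) = (11 / 701).
701 ≡ 1 (mod 4), so quadratic reciprocity gives (11 / 701) = (701 / 11). Reduce: 701 ≡ 8 (mod 11). Now have (8 / 11).
Factor out 2: 8 = 2^3. Since 11 ≡ 3 (mod 8), (2 / 11) = -1, and (2 / 11)^3 = -1. Now have -(1 / 11).
(1 / 11) = 1. Collecting the sign factors: -1.

-1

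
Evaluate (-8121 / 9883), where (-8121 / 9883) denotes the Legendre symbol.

Reduce the numerator: -8121 ≡ 1762 (mod 9883), so (-8121 / 9883) = (1762 / 9883).
Factor out 2: 1762 = 2·881. Since 9883 ≡ 3 (mod 8), (2 / 9883) = -1. Now have -(881 / 9883).
881 ≡ 1 (mod 4), so quadratic reciprocity gives (881 / 9883) = (9883 / 881). Reduce: 9883 ≡ 192 (mod 881). Now have -(192 / 881).
Factor out 2: 192 = 2^6·3. Since 881 ≡ 1 (mod 8), (2 / 881) = +1, and (2 / 881)^6 = +1. Now have -(3 / 881).
881 ≡ 1 (mod 4), so quadratic reciprocity gives (3 / 881) = (881 / 3). Reduce: 881 ≡ 2 (mod 3). Now have -(2 / 3).
Factor out 2: 2 = 2. Since 3 ≡ 3 (mod 8), (2 / 3) = -1. Now have (1 / 3).
(1 / 3) = 1. Collecting the sign factors: 1.

1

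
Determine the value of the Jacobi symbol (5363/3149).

1

Reduce the numerator: 5363 ≡ 2214 (mod 3149), so (5363/3149) = (2214/3149).
Factor out 2: 2214 = 2·1107. Since 3149 ≡ 5 (mod 8), (2/3149) = -1. Now have -(1107/3149).
3149 ≡ 1 (mod 4), so quadratic reciprocity gives (1107/3149) = (3149/1107). Reduce: 3149 ≡ 935 (mod 1107). Now have -(935/1107).
Both 935 ≡ 3 and 1107 ≡ 3 (mod 4), so reciprocity gives (935/1107) = -(1107/935). Reduce: 1107 ≡ 172 (mod 935). Now have (172/935).
Factor out 2: 172 = 2^2·43. Since 935 ≡ 7 (mod 8), (2/935) = +1, and (2/935)^2 = +1. Now have (43/935).
Both 43 ≡ 3 and 935 ≡ 3 (mod 4), so reciprocity gives (43/935) = -(935/43). Reduce: 935 ≡ 32 (mod 43). Now have -(32/43).
Factor out 2: 32 = 2^5. Since 43 ≡ 3 (mod 8), (2/43) = -1, and (2/43)^5 = -1. Now have (1/43).
(1/43) = 1. Collecting the sign factors: 1.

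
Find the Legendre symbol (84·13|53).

By multiplicativity, (84·13|53) = (84|53)·(13|53).
First factor (84|53):
(84|53)
  = (31|53)    [84 ≡ 31 mod 53]
  = (53|31)    [QR: 53 ≡ 1 mod 4, sign kept]
  = (22|31)    [53 ≡ 22 mod 31]
  = (11|31)    [31 ≡ 7 mod 8 ⇒ (2|31) = +1]
  = -(31|11)    [QR: both ≡ 3 mod 4, sign flips]
  = -(9|11)    [31 ≡ 9 mod 11]
  = -(11|9)    [QR: 9 ≡ 1 mod 4, sign kept]
  = -(2|9)    [11 ≡ 2 mod 9]
  = -(1|9)    [9 ≡ 1 mod 8 ⇒ (2|9) = +1]
  = -1    [(1|9) = 1]
Second factor (13|53):
(13|53)
  = (53|13)    [QR: 13 ≡ 1 mod 4, sign kept]
  = (1|13)    [53 ≡ 1 mod 13]
  = 1    [(1|13) = 1]
Product: (-1)·(1) = -1.

-1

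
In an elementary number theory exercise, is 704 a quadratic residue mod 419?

no

Reduce the numerator: 704 ≡ 285 (mod 419), so (704/419) = (285/419).
285 ≡ 1 (mod 4), so quadratic reciprocity gives (285/419) = (419/285). Reduce: 419 ≡ 134 (mod 285). Now have (134/285).
Factor out 2: 134 = 2·67. Since 285 ≡ 5 (mod 8), (2/285) = -1. Now have -(67/285).
285 ≡ 1 (mod 4), so quadratic reciprocity gives (67/285) = (285/67). Reduce: 285 ≡ 17 (mod 67). Now have -(17/67).
17 ≡ 1 (mod 4), so quadratic reciprocity gives (17/67) = (67/17). Reduce: 67 ≡ 16 (mod 17). Now have -(16/17).
Factor out 2: 16 = 2^4. Since 17 ≡ 1 (mod 8), (2/17) = +1, and (2/17)^4 = +1. Now have -(1/17).
(1/17) = 1. Collecting the sign factors: -1.
The Legendre symbol is -1, so x^2 ≡ 704 (mod 419) has no solution.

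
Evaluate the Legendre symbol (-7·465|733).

1

By multiplicativity, (-7·465|733) = (-7|733)·(465|733).
First factor (-7|733):
Pull out -1: (-7|733) = (-1|733)·(7|733). Since 733 ≡ 1 (mod 4), (-1|733) = +1. Now have (7|733).
733 ≡ 1 (mod 4), so quadratic reciprocity gives (7|733) = (733|7). Reduce: 733 ≡ 5 (mod 7). Now have (5|7).
5 ≡ 1 (mod 4), so quadratic reciprocity gives (5|7) = (7|5). Reduce: 7 ≡ 2 (mod 5). Now have (2|5).
Factor out 2: 2 = 2. Since 5 ≡ 5 (mod 8), (2|5) = -1. Now have -(1|5).
(1|5) = 1. Collecting the sign factors: -1.
Second factor (465|733):
465 ≡ 1 (mod 4), so quadratic reciprocity gives (465|733) = (733|465). Reduce: 733 ≡ 268 (mod 465). Now have (268|465).
Factor out 2: 268 = 2^2·67. Since 465 ≡ 1 (mod 8), (2|465) = +1, and (2|465)^2 = +1. Now have (67|465).
465 ≡ 1 (mod 4), so quadratic reciprocity gives (67|465) = (465|67). Reduce: 465 ≡ 63 (mod 67). Now have (63|67).
Both 63 ≡ 3 and 67 ≡ 3 (mod 4), so reciprocity gives (63|67) = -(67|63). Reduce: 67 ≡ 4 (mod 63). Now have -(4|63).
Factor out 2: 4 = 2^2. Since 63 ≡ 7 (mod 8), (2|63) = +1, and (2|63)^2 = +1. Now have -(1|63).
(1|63) = 1. Collecting the sign factors: -1.
Product: (-1)·(-1) = 1.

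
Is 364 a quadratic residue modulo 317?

no

(364|317)
  = (47|317)    [364 ≡ 47 mod 317]
  = (317|47)    [QR: 317 ≡ 1 mod 4, sign kept]
  = (35|47)    [317 ≡ 35 mod 47]
  = -(47|35)    [QR: both ≡ 3 mod 4, sign flips]
  = -(12|35)    [47 ≡ 12 mod 35]
  = -(3|35)    [35 ≡ 3 mod 8 ⇒ (2|35)^2 = +1]
  = (35|3)    [QR: both ≡ 3 mod 4, sign flips]
  = (2|3)    [35 ≡ 2 mod 3]
  = -(1|3)    [3 ≡ 3 mod 8 ⇒ (2|3) = -1]
  = -1    [(1|3) = 1]
The Legendre symbol is -1, so x^2 ≡ 364 (mod 317) has no solution.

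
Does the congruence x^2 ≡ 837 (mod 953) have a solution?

(837/953)
  = (953/837)    [QR: 837 ≡ 1 mod 4, sign kept]
  = (116/837)    [953 ≡ 116 mod 837]
  = (29/837)    [837 ≡ 5 mod 8 ⇒ (2/837)^2 = +1]
  = (837/29)    [QR: 29 ≡ 1 mod 4, sign kept]
  = (25/29)    [837 ≡ 25 mod 29]
  = (29/25)    [QR: 25 ≡ 1 mod 4, sign kept]
  = (4/25)    [29 ≡ 4 mod 25]
  = (1/25)    [25 ≡ 1 mod 8 ⇒ (2/25)^2 = +1]
  = 1    [(1/25) = 1]
(837/953) = 1, and 953 is prime, so 837 is a quadratic residue mod 953.

yes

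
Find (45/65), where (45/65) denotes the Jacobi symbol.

45 ≡ 1 (mod 4), so quadratic reciprocity gives (45/65) = (65/45). Reduce: 65 ≡ 20 (mod 45). Now have (20/45).
Factor out 2: 20 = 2^2·5. Since 45 ≡ 5 (mod 8), (2/45) = -1, and (2/45)^2 = +1. Now have (5/45).
5 ≡ 1 (mod 4), so quadratic reciprocity gives (5/45) = (45/5). Reduce: 45 ≡ 0 (mod 5). Now have (0/5).
The numerator is now 0 with denominator 5 > 1: the symbol is 0.

0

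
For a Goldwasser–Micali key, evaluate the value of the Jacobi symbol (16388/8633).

1

Reduce the numerator: 16388 ≡ 7755 (mod 8633), so (16388/8633) = (7755/8633).
8633 ≡ 1 (mod 4), so quadratic reciprocity gives (7755/8633) = (8633/7755). Reduce: 8633 ≡ 878 (mod 7755). Now have (878/7755).
Factor out 2: 878 = 2·439. Since 7755 ≡ 3 (mod 8), (2/7755) = -1. Now have -(439/7755).
Both 439 ≡ 3 and 7755 ≡ 3 (mod 4), so reciprocity gives (439/7755) = -(7755/439). Reduce: 7755 ≡ 292 (mod 439). Now have (292/439).
Factor out 2: 292 = 2^2·73. Since 439 ≡ 7 (mod 8), (2/439) = +1, and (2/439)^2 = +1. Now have (73/439).
73 ≡ 1 (mod 4), so quadratic reciprocity gives (73/439) = (439/73). Reduce: 439 ≡ 1 (mod 73). Now have (1/73).
(1/73) = 1. Collecting the sign factors: 1.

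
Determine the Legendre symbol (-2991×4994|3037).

-1

By multiplicativity, (-2991·4994|3037) = (-2991|3037)·(4994|3037).
First factor (-2991|3037):
Pull out -1: (-2991|3037) = (-1|3037)·(2991|3037). Since 3037 ≡ 1 (mod 4), (-1|3037) = +1. Now have (2991|3037).
3037 ≡ 1 (mod 4), so quadratic reciprocity gives (2991|3037) = (3037|2991). Reduce: 3037 ≡ 46 (mod 2991). Now have (46|2991).
Factor out 2: 46 = 2·23. Since 2991 ≡ 7 (mod 8), (2|2991) = +1. Now have (23|2991).
Both 23 ≡ 3 and 2991 ≡ 3 (mod 4), so reciprocity gives (23|2991) = -(2991|23). Reduce: 2991 ≡ 1 (mod 23). Now have -(1|23).
(1|23) = 1. Collecting the sign factors: -1.
Second factor (4994|3037):
Reduce the numerator: 4994 ≡ 1957 (mod 3037), so (4994|3037) = (1957|3037).
1957 ≡ 1 (mod 4), so quadratic reciprocity gives (1957|3037) = (3037|1957). Reduce: 3037 ≡ 1080 (mod 1957). Now have (1080|1957).
Factor out 2: 1080 = 2^3·135. Since 1957 ≡ 5 (mod 8), (2|1957) = -1, and (2|1957)^3 = -1. Now have -(135|1957).
1957 ≡ 1 (mod 4), so quadratic reciprocity gives (135|1957) = (1957|135). Reduce: 1957 ≡ 67 (mod 135). Now have -(67|135).
Both 67 ≡ 3 and 135 ≡ 3 (mod 4), so reciprocity gives (67|135) = -(135|67). Reduce: 135 ≡ 1 (mod 67). Now have (1|67).
(1|67) = 1. Collecting the sign factors: 1.
Product: (-1)·(1) = -1.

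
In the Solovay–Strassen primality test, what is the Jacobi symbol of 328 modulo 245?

-1

(328 / 245)
  = (83 / 245)    [328 ≡ 83 mod 245]
  = (245 / 83)    [QR: 245 ≡ 1 mod 4, sign kept]
  = (79 / 83)    [245 ≡ 79 mod 83]
  = -(83 / 79)    [QR: both ≡ 3 mod 4, sign flips]
  = -(4 / 79)    [83 ≡ 4 mod 79]
  = -(1 / 79)    [79 ≡ 7 mod 8 ⇒ (2 / 79)^2 = +1]
  = -1    [(1 / 79) = 1]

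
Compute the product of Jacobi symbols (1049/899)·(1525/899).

By multiplicativity, (1049·1525/899) = (1049/899)·(1525/899).
First factor (1049/899):
Reduce the numerator: 1049 ≡ 150 (mod 899), so (1049/899) = (150/899).
Factor out 2: 150 = 2·75. Since 899 ≡ 3 (mod 8), (2/899) = -1. Now have -(75/899).
Both 75 ≡ 3 and 899 ≡ 3 (mod 4), so reciprocity gives (75/899) = -(899/75). Reduce: 899 ≡ 74 (mod 75). Now have (74/75).
Factor out 2: 74 = 2·37. Since 75 ≡ 3 (mod 8), (2/75) = -1. Now have -(37/75).
37 ≡ 1 (mod 4), so quadratic reciprocity gives (37/75) = (75/37). Reduce: 75 ≡ 1 (mod 37). Now have -(1/37).
(1/37) = 1. Collecting the sign factors: -1.
Second factor (1525/899):
Reduce the numerator: 1525 ≡ 626 (mod 899), so (1525/899) = (626/899).
Factor out 2: 626 = 2·313. Since 899 ≡ 3 (mod 8), (2/899) = -1. Now have -(313/899).
313 ≡ 1 (mod 4), so quadratic reciprocity gives (313/899) = (899/313). Reduce: 899 ≡ 273 (mod 313). Now have -(273/313).
273 ≡ 1 (mod 4), so quadratic reciprocity gives (273/313) = (313/273). Reduce: 313 ≡ 40 (mod 273). Now have -(40/273).
Factor out 2: 40 = 2^3·5. Since 273 ≡ 1 (mod 8), (2/273) = +1, and (2/273)^3 = +1. Now have -(5/273).
5 ≡ 1 (mod 4), so quadratic reciprocity gives (5/273) = (273/5). Reduce: 273 ≡ 3 (mod 5). Now have -(3/5).
5 ≡ 1 (mod 4), so quadratic reciprocity gives (3/5) = (5/3). Reduce: 5 ≡ 2 (mod 3). Now have -(2/3).
Factor out 2: 2 = 2. Since 3 ≡ 3 (mod 8), (2/3) = -1. Now have (1/3).
(1/3) = 1. Collecting the sign factors: 1.
Product: (-1)·(1) = -1.

-1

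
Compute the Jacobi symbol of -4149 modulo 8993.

1

Reduce the numerator: -4149 ≡ 4844 (mod 8993), so (-4149/8993) = (4844/8993).
Factor out 2: 4844 = 2^2·1211. Since 8993 ≡ 1 (mod 8), (2/8993) = +1, and (2/8993)^2 = +1. Now have (1211/8993).
8993 ≡ 1 (mod 4), so quadratic reciprocity gives (1211/8993) = (8993/1211). Reduce: 8993 ≡ 516 (mod 1211). Now have (516/1211).
Factor out 2: 516 = 2^2·129. Since 1211 ≡ 3 (mod 8), (2/1211) = -1, and (2/1211)^2 = +1. Now have (129/1211).
129 ≡ 1 (mod 4), so quadratic reciprocity gives (129/1211) = (1211/129). Reduce: 1211 ≡ 50 (mod 129). Now have (50/129).
Factor out 2: 50 = 2·25. Since 129 ≡ 1 (mod 8), (2/129) = +1. Now have (25/129).
25 ≡ 1 (mod 4), so quadratic reciprocity gives (25/129) = (129/25). Reduce: 129 ≡ 4 (mod 25). Now have (4/25).
Factor out 2: 4 = 2^2. Since 25 ≡ 1 (mod 8), (2/25) = +1, and (2/25)^2 = +1. Now have (1/25).
(1/25) = 1. Collecting the sign factors: 1.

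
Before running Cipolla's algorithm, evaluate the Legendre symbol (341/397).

341 ≡ 1 (mod 4), so quadratic reciprocity gives (341/397) = (397/341). Reduce: 397 ≡ 56 (mod 341). Now have (56/341).
Factor out 2: 56 = 2^3·7. Since 341 ≡ 5 (mod 8), (2/341) = -1, and (2/341)^3 = -1. Now have -(7/341).
341 ≡ 1 (mod 4), so quadratic reciprocity gives (7/341) = (341/7). Reduce: 341 ≡ 5 (mod 7). Now have -(5/7).
5 ≡ 1 (mod 4), so quadratic reciprocity gives (5/7) = (7/5). Reduce: 7 ≡ 2 (mod 5). Now have -(2/5).
Factor out 2: 2 = 2. Since 5 ≡ 5 (mod 8), (2/5) = -1. Now have (1/5).
(1/5) = 1. Collecting the sign factors: 1.

1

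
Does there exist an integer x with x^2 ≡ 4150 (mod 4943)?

(4150/4943)
  = (2075/4943)    [4943 ≡ 7 mod 8 ⇒ (2/4943) = +1]
  = -(4943/2075)    [QR: both ≡ 3 mod 4, sign flips]
  = -(793/2075)    [4943 ≡ 793 mod 2075]
  = -(2075/793)    [QR: 793 ≡ 1 mod 4, sign kept]
  = -(489/793)    [2075 ≡ 489 mod 793]
  = -(793/489)    [QR: 489 ≡ 1 mod 4, sign kept]
  = -(304/489)    [793 ≡ 304 mod 489]
  = -(19/489)    [489 ≡ 1 mod 8 ⇒ (2/489)^4 = +1]
  = -(489/19)    [QR: 489 ≡ 1 mod 4, sign kept]
  = -(14/19)    [489 ≡ 14 mod 19]
  = (7/19)    [19 ≡ 3 mod 8 ⇒ (2/19) = -1]
  = -(19/7)    [QR: both ≡ 3 mod 4, sign flips]
  = -(5/7)    [19 ≡ 5 mod 7]
  = -(7/5)    [QR: 5 ≡ 1 mod 4, sign kept]
  = -(2/5)    [7 ≡ 2 mod 5]
  = (1/5)    [5 ≡ 5 mod 8 ⇒ (2/5) = -1]
  = 1    [(1/5) = 1]
The Legendre symbol is 1, so x^2 ≡ 4150 (mod 4943) has solution.

yes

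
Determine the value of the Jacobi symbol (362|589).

Factor out 2: 362 = 2·181. Since 589 ≡ 5 (mod 8), (2|589) = -1. Now have -(181|589).
181 ≡ 1 (mod 4), so quadratic reciprocity gives (181|589) = (589|181). Reduce: 589 ≡ 46 (mod 181). Now have -(46|181).
Factor out 2: 46 = 2·23. Since 181 ≡ 5 (mod 8), (2|181) = -1. Now have (23|181).
181 ≡ 1 (mod 4), so quadratic reciprocity gives (23|181) = (181|23). Reduce: 181 ≡ 20 (mod 23). Now have (20|23).
Factor out 2: 20 = 2^2·5. Since 23 ≡ 7 (mod 8), (2|23) = +1, and (2|23)^2 = +1. Now have (5|23).
5 ≡ 1 (mod 4), so quadratic reciprocity gives (5|23) = (23|5). Reduce: 23 ≡ 3 (mod 5). Now have (3|5).
5 ≡ 1 (mod 4), so quadratic reciprocity gives (3|5) = (5|3). Reduce: 5 ≡ 2 (mod 3). Now have (2|3).
Factor out 2: 2 = 2. Since 3 ≡ 3 (mod 8), (2|3) = -1. Now have -(1|3).
(1|3) = 1. Collecting the sign factors: -1.

-1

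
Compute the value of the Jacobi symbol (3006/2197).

1

Reduce the numerator: 3006 ≡ 809 (mod 2197), so (3006/2197) = (809/2197).
809 ≡ 1 (mod 4), so quadratic reciprocity gives (809/2197) = (2197/809). Reduce: 2197 ≡ 579 (mod 809). Now have (579/809).
809 ≡ 1 (mod 4), so quadratic reciprocity gives (579/809) = (809/579). Reduce: 809 ≡ 230 (mod 579). Now have (230/579).
Factor out 2: 230 = 2·115. Since 579 ≡ 3 (mod 8), (2/579) = -1. Now have -(115/579).
Both 115 ≡ 3 and 579 ≡ 3 (mod 4), so reciprocity gives (115/579) = -(579/115). Reduce: 579 ≡ 4 (mod 115). Now have (4/115).
Factor out 2: 4 = 2^2. Since 115 ≡ 3 (mod 8), (2/115) = -1, and (2/115)^2 = +1. Now have (1/115).
(1/115) = 1. Collecting the sign factors: 1.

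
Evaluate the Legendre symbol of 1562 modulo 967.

Reduce the numerator: 1562 ≡ 595 (mod 967), so (1562/967) = (595/967).
Both 595 ≡ 3 and 967 ≡ 3 (mod 4), so reciprocity gives (595/967) = -(967/595). Reduce: 967 ≡ 372 (mod 595). Now have -(372/595).
Factor out 2: 372 = 2^2·93. Since 595 ≡ 3 (mod 8), (2/595) = -1, and (2/595)^2 = +1. Now have -(93/595).
93 ≡ 1 (mod 4), so quadratic reciprocity gives (93/595) = (595/93). Reduce: 595 ≡ 37 (mod 93). Now have -(37/93).
37 ≡ 1 (mod 4), so quadratic reciprocity gives (37/93) = (93/37). Reduce: 93 ≡ 19 (mod 37). Now have -(19/37).
37 ≡ 1 (mod 4), so quadratic reciprocity gives (19/37) = (37/19). Reduce: 37 ≡ 18 (mod 19). Now have -(18/19).
Factor out 2: 18 = 2·9. Since 19 ≡ 3 (mod 8), (2/19) = -1. Now have (9/19).
9 ≡ 1 (mod 4), so quadratic reciprocity gives (9/19) = (19/9). Reduce: 19 ≡ 1 (mod 9). Now have (1/9).
(1/9) = 1. Collecting the sign factors: 1.

1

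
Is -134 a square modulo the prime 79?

(-134/79)
  = -(134/79)    [79 ≡ 3 mod 4 ⇒ (-1/79) = -1]
  = -(55/79)    [134 ≡ 55 mod 79]
  = (79/55)    [QR: both ≡ 3 mod 4, sign flips]
  = (24/55)    [79 ≡ 24 mod 55]
  = (3/55)    [55 ≡ 7 mod 8 ⇒ (2/55)^3 = +1]
  = -(55/3)    [QR: both ≡ 3 mod 4, sign flips]
  = -(1/3)    [55 ≡ 1 mod 3]
  = -1    [(1/3) = 1]
(-134/79) = -1, and 79 is prime, so -134 is not a quadratic residue mod 79.

no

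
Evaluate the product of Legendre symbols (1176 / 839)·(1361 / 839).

By multiplicativity, (1176·1361 / 839) = (1176 / 839)·(1361 / 839).
First factor (1176 / 839):
Reduce the numerator: 1176 ≡ 337 (mod 839), so (1176 / 839) = (337 / 839).
337 ≡ 1 (mod 4), so quadratic reciprocity gives (337 / 839) = (839 / 337). Reduce: 839 ≡ 165 (mod 337). Now have (165 / 337).
165 ≡ 1 (mod 4), so quadratic reciprocity gives (165 / 337) = (337 / 165). Reduce: 337 ≡ 7 (mod 165). Now have (7 / 165).
165 ≡ 1 (mod 4), so quadratic reciprocity gives (7 / 165) = (165 / 7). Reduce: 165 ≡ 4 (mod 7). Now have (4 / 7).
Factor out 2: 4 = 2^2. Since 7 ≡ 7 (mod 8), (2 / 7) = +1, and (2 / 7)^2 = +1. Now have (1 / 7).
(1 / 7) = 1. Collecting the sign factors: 1.
Second factor (1361 / 839):
Reduce the numerator: 1361 ≡ 522 (mod 839), so (1361 / 839) = (522 / 839).
Factor out 2: 522 = 2·261. Since 839 ≡ 7 (mod 8), (2 / 839) = +1. Now have (261 / 839).
261 ≡ 1 (mod 4), so quadratic reciprocity gives (261 / 839) = (839 / 261). Reduce: 839 ≡ 56 (mod 261). Now have (56 / 261).
Factor out 2: 56 = 2^3·7. Since 261 ≡ 5 (mod 8), (2 / 261) = -1, and (2 / 261)^3 = -1. Now have -(7 / 261).
261 ≡ 1 (mod 4), so quadratic reciprocity gives (7 / 261) = (261 / 7). Reduce: 261 ≡ 2 (mod 7). Now have -(2 / 7).
Factor out 2: 2 = 2. Since 7 ≡ 7 (mod 8), (2 / 7) = +1. Now have -(1 / 7).
(1 / 7) = 1. Collecting the sign factors: -1.
Product: (1)·(-1) = -1.

-1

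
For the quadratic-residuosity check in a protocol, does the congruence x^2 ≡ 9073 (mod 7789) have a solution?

(9073/7789)
  = (1284/7789)    [9073 ≡ 1284 mod 7789]
  = (321/7789)    [7789 ≡ 5 mod 8 ⇒ (2/7789)^2 = +1]
  = (7789/321)    [QR: 321 ≡ 1 mod 4, sign kept]
  = (85/321)    [7789 ≡ 85 mod 321]
  = (321/85)    [QR: 85 ≡ 1 mod 4, sign kept]
  = (66/85)    [321 ≡ 66 mod 85]
  = -(33/85)    [85 ≡ 5 mod 8 ⇒ (2/85) = -1]
  = -(85/33)    [QR: 33 ≡ 1 mod 4, sign kept]
  = -(19/33)    [85 ≡ 19 mod 33]
  = -(33/19)    [QR: 33 ≡ 1 mod 4, sign kept]
  = -(14/19)    [33 ≡ 14 mod 19]
  = (7/19)    [19 ≡ 3 mod 8 ⇒ (2/19) = -1]
  = -(19/7)    [QR: both ≡ 3 mod 4, sign flips]
  = -(5/7)    [19 ≡ 5 mod 7]
  = -(7/5)    [QR: 5 ≡ 1 mod 4, sign kept]
  = -(2/5)    [7 ≡ 2 mod 5]
  = (1/5)    [5 ≡ 5 mod 8 ⇒ (2/5) = -1]
  = 1    [(1/5) = 1]
The Legendre symbol is 1, so x^2 ≡ 9073 (mod 7789) has solution.

yes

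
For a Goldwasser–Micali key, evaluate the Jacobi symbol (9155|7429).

1

Reduce the numerator: 9155 ≡ 1726 (mod 7429), so (9155|7429) = (1726|7429).
Factor out 2: 1726 = 2·863. Since 7429 ≡ 5 (mod 8), (2|7429) = -1. Now have -(863|7429).
7429 ≡ 1 (mod 4), so quadratic reciprocity gives (863|7429) = (7429|863). Reduce: 7429 ≡ 525 (mod 863). Now have -(525|863).
525 ≡ 1 (mod 4), so quadratic reciprocity gives (525|863) = (863|525). Reduce: 863 ≡ 338 (mod 525). Now have -(338|525).
Factor out 2: 338 = 2·169. Since 525 ≡ 5 (mod 8), (2|525) = -1. Now have (169|525).
169 ≡ 1 (mod 4), so quadratic reciprocity gives (169|525) = (525|169). Reduce: 525 ≡ 18 (mod 169). Now have (18|169).
Factor out 2: 18 = 2·9. Since 169 ≡ 1 (mod 8), (2|169) = +1. Now have (9|169).
9 ≡ 1 (mod 4), so quadratic reciprocity gives (9|169) = (169|9). Reduce: 169 ≡ 7 (mod 9). Now have (7|9).
9 ≡ 1 (mod 4), so quadratic reciprocity gives (7|9) = (9|7). Reduce: 9 ≡ 2 (mod 7). Now have (2|7).
Factor out 2: 2 = 2. Since 7 ≡ 7 (mod 8), (2|7) = +1. Now have (1|7).
(1|7) = 1. Collecting the sign factors: 1.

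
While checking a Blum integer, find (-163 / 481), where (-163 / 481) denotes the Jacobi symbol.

1

Reduce the numerator: -163 ≡ 318 (mod 481), so (-163 / 481) = (318 / 481).
Factor out 2: 318 = 2·159. Since 481 ≡ 1 (mod 8), (2 / 481) = +1. Now have (159 / 481).
481 ≡ 1 (mod 4), so quadratic reciprocity gives (159 / 481) = (481 / 159). Reduce: 481 ≡ 4 (mod 159). Now have (4 / 159).
Factor out 2: 4 = 2^2. Since 159 ≡ 7 (mod 8), (2 / 159) = +1, and (2 / 159)^2 = +1. Now have (1 / 159).
(1 / 159) = 1. Collecting the sign factors: 1.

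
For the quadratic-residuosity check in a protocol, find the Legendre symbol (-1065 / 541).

-1

Reduce the numerator: -1065 ≡ 17 (mod 541), so (-1065 / 541) = (17 / 541).
17 ≡ 1 (mod 4), so quadratic reciprocity gives (17 / 541) = (541 / 17). Reduce: 541 ≡ 14 (mod 17). Now have (14 / 17).
Factor out 2: 14 = 2·7. Since 17 ≡ 1 (mod 8), (2 / 17) = +1. Now have (7 / 17).
17 ≡ 1 (mod 4), so quadratic reciprocity gives (7 / 17) = (17 / 7). Reduce: 17 ≡ 3 (mod 7). Now have (3 / 7).
Both 3 ≡ 3 and 7 ≡ 3 (mod 4), so reciprocity gives (3 / 7) = -(7 / 3). Reduce: 7 ≡ 1 (mod 3). Now have -(1 / 3).
(1 / 3) = 1. Collecting the sign factors: -1.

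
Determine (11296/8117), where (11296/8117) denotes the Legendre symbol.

Reduce the numerator: 11296 ≡ 3179 (mod 8117), so (11296/8117) = (3179/8117).
8117 ≡ 1 (mod 4), so quadratic reciprocity gives (3179/8117) = (8117/3179). Reduce: 8117 ≡ 1759 (mod 3179). Now have (1759/3179).
Both 1759 ≡ 3 and 3179 ≡ 3 (mod 4), so reciprocity gives (1759/3179) = -(3179/1759). Reduce: 3179 ≡ 1420 (mod 1759). Now have -(1420/1759).
Factor out 2: 1420 = 2^2·355. Since 1759 ≡ 7 (mod 8), (2/1759) = +1, and (2/1759)^2 = +1. Now have -(355/1759).
Both 355 ≡ 3 and 1759 ≡ 3 (mod 4), so reciprocity gives (355/1759) = -(1759/355). Reduce: 1759 ≡ 339 (mod 355). Now have (339/355).
Both 339 ≡ 3 and 355 ≡ 3 (mod 4), so reciprocity gives (339/355) = -(355/339). Reduce: 355 ≡ 16 (mod 339). Now have -(16/339).
Factor out 2: 16 = 2^4. Since 339 ≡ 3 (mod 8), (2/339) = -1, and (2/339)^4 = +1. Now have -(1/339).
(1/339) = 1. Collecting the sign factors: -1.

-1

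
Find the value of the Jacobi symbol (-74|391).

-1

(-74|391)
  = (317|391)    [-74 ≡ 317 mod 391]
  = (391|317)    [QR: 317 ≡ 1 mod 4, sign kept]
  = (74|317)    [391 ≡ 74 mod 317]
  = -(37|317)    [317 ≡ 5 mod 8 ⇒ (2|317) = -1]
  = -(317|37)    [QR: 37 ≡ 1 mod 4, sign kept]
  = -(21|37)    [317 ≡ 21 mod 37]
  = -(37|21)    [QR: 21 ≡ 1 mod 4, sign kept]
  = -(16|21)    [37 ≡ 16 mod 21]
  = -(1|21)    [21 ≡ 5 mod 8 ⇒ (2|21)^4 = +1]
  = -1    [(1|21) = 1]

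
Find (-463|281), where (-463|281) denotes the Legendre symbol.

-1

Reduce the numerator: -463 ≡ 99 (mod 281), so (-463|281) = (99|281).
281 ≡ 1 (mod 4), so quadratic reciprocity gives (99|281) = (281|99). Reduce: 281 ≡ 83 (mod 99). Now have (83|99).
Both 83 ≡ 3 and 99 ≡ 3 (mod 4), so reciprocity gives (83|99) = -(99|83). Reduce: 99 ≡ 16 (mod 83). Now have -(16|83).
Factor out 2: 16 = 2^4. Since 83 ≡ 3 (mod 8), (2|83) = -1, and (2|83)^4 = +1. Now have -(1|83).
(1|83) = 1. Collecting the sign factors: -1.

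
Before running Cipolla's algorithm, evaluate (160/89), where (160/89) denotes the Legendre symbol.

Reduce the numerator: 160 ≡ 71 (mod 89), so (160/89) = (71/89).
89 ≡ 1 (mod 4), so quadratic reciprocity gives (71/89) = (89/71). Reduce: 89 ≡ 18 (mod 71). Now have (18/71).
Factor out 2: 18 = 2·9. Since 71 ≡ 7 (mod 8), (2/71) = +1. Now have (9/71).
9 ≡ 1 (mod 4), so quadratic reciprocity gives (9/71) = (71/9). Reduce: 71 ≡ 8 (mod 9). Now have (8/9).
Factor out 2: 8 = 2^3. Since 9 ≡ 1 (mod 8), (2/9) = +1, and (2/9)^3 = +1. Now have (1/9).
(1/9) = 1. Collecting the sign factors: 1.

1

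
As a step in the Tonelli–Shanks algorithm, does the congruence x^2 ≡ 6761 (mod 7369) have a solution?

yes

(6761|7369)
  = (7369|6761)    [QR: 6761 ≡ 1 mod 4, sign kept]
  = (608|6761)    [7369 ≡ 608 mod 6761]
  = (19|6761)    [6761 ≡ 1 mod 8 ⇒ (2|6761)^5 = +1]
  = (6761|19)    [QR: 6761 ≡ 1 mod 4, sign kept]
  = (16|19)    [6761 ≡ 16 mod 19]
  = (1|19)    [19 ≡ 3 mod 8 ⇒ (2|19)^4 = +1]
  = 1    [(1|19) = 1]
The Legendre symbol is 1, so x^2 ≡ 6761 (mod 7369) has solution.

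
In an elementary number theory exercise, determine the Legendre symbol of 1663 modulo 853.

1

Reduce the numerator: 1663 ≡ 810 (mod 853), so (1663/853) = (810/853).
Factor out 2: 810 = 2·405. Since 853 ≡ 5 (mod 8), (2/853) = -1. Now have -(405/853).
405 ≡ 1 (mod 4), so quadratic reciprocity gives (405/853) = (853/405). Reduce: 853 ≡ 43 (mod 405). Now have -(43/405).
405 ≡ 1 (mod 4), so quadratic reciprocity gives (43/405) = (405/43). Reduce: 405 ≡ 18 (mod 43). Now have -(18/43).
Factor out 2: 18 = 2·9. Since 43 ≡ 3 (mod 8), (2/43) = -1. Now have (9/43).
9 ≡ 1 (mod 4), so quadratic reciprocity gives (9/43) = (43/9). Reduce: 43 ≡ 7 (mod 9). Now have (7/9).
9 ≡ 1 (mod 4), so quadratic reciprocity gives (7/9) = (9/7). Reduce: 9 ≡ 2 (mod 7). Now have (2/7).
Factor out 2: 2 = 2. Since 7 ≡ 7 (mod 8), (2/7) = +1. Now have (1/7).
(1/7) = 1. Collecting the sign factors: 1.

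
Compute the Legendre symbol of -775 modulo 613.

Pull out -1: (-775/613) = (-1/613)·(775/613). Since 613 ≡ 1 (mod 4), (-1/613) = +1. Now have (775/613).
Reduce the numerator: 775 ≡ 162 (mod 613), so (775/613) = (162/613).
Factor out 2: 162 = 2·81. Since 613 ≡ 5 (mod 8), (2/613) = -1. Now have -(81/613).
81 ≡ 1 (mod 4), so quadratic reciprocity gives (81/613) = (613/81). Reduce: 613 ≡ 46 (mod 81). Now have -(46/81).
Factor out 2: 46 = 2·23. Since 81 ≡ 1 (mod 8), (2/81) = +1. Now have -(23/81).
81 ≡ 1 (mod 4), so quadratic reciprocity gives (23/81) = (81/23). Reduce: 81 ≡ 12 (mod 23). Now have -(12/23).
Factor out 2: 12 = 2^2·3. Since 23 ≡ 7 (mod 8), (2/23) = +1, and (2/23)^2 = +1. Now have -(3/23).
Both 3 ≡ 3 and 23 ≡ 3 (mod 4), so reciprocity gives (3/23) = -(23/3). Reduce: 23 ≡ 2 (mod 3). Now have (2/3).
Factor out 2: 2 = 2. Since 3 ≡ 3 (mod 8), (2/3) = -1. Now have -(1/3).
(1/3) = 1. Collecting the sign factors: -1.

-1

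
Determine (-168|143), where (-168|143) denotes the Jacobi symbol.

Reduce the numerator: -168 ≡ 118 (mod 143), so (-168|143) = (118|143).
Factor out 2: 118 = 2·59. Since 143 ≡ 7 (mod 8), (2|143) = +1. Now have (59|143).
Both 59 ≡ 3 and 143 ≡ 3 (mod 4), so reciprocity gives (59|143) = -(143|59). Reduce: 143 ≡ 25 (mod 59). Now have -(25|59).
25 ≡ 1 (mod 4), so quadratic reciprocity gives (25|59) = (59|25). Reduce: 59 ≡ 9 (mod 25). Now have -(9|25).
9 ≡ 1 (mod 4), so quadratic reciprocity gives (9|25) = (25|9). Reduce: 25 ≡ 7 (mod 9). Now have -(7|9).
9 ≡ 1 (mod 4), so quadratic reciprocity gives (7|9) = (9|7). Reduce: 9 ≡ 2 (mod 7). Now have -(2|7).
Factor out 2: 2 = 2. Since 7 ≡ 7 (mod 8), (2|7) = +1. Now have -(1|7).
(1|7) = 1. Collecting the sign factors: -1.

-1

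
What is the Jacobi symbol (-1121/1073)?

-1

Reduce the numerator: -1121 ≡ 1025 (mod 1073), so (-1121/1073) = (1025/1073).
1025 ≡ 1 (mod 4), so quadratic reciprocity gives (1025/1073) = (1073/1025). Reduce: 1073 ≡ 48 (mod 1025). Now have (48/1025).
Factor out 2: 48 = 2^4·3. Since 1025 ≡ 1 (mod 8), (2/1025) = +1, and (2/1025)^4 = +1. Now have (3/1025).
1025 ≡ 1 (mod 4), so quadratic reciprocity gives (3/1025) = (1025/3). Reduce: 1025 ≡ 2 (mod 3). Now have (2/3).
Factor out 2: 2 = 2. Since 3 ≡ 3 (mod 8), (2/3) = -1. Now have -(1/3).
(1/3) = 1. Collecting the sign factors: -1.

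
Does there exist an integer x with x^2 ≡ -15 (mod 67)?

(-15/67)
  = -(15/67)    [67 ≡ 3 mod 4 ⇒ (-1/67) = -1]
  = (67/15)    [QR: both ≡ 3 mod 4, sign flips]
  = (7/15)    [67 ≡ 7 mod 15]
  = -(15/7)    [QR: both ≡ 3 mod 4, sign flips]
  = -(1/7)    [15 ≡ 1 mod 7]
  = -1    [(1/7) = 1]
(-15/67) = -1, and 67 is prime, so -15 is not a quadratic residue mod 67.

no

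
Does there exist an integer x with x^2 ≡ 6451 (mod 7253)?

no

(6451|7253)
  = (7253|6451)    [QR: 7253 ≡ 1 mod 4, sign kept]
  = (802|6451)    [7253 ≡ 802 mod 6451]
  = -(401|6451)    [6451 ≡ 3 mod 8 ⇒ (2|6451) = -1]
  = -(6451|401)    [QR: 401 ≡ 1 mod 4, sign kept]
  = -(35|401)    [6451 ≡ 35 mod 401]
  = -(401|35)    [QR: 401 ≡ 1 mod 4, sign kept]
  = -(16|35)    [401 ≡ 16 mod 35]
  = -(1|35)    [35 ≡ 3 mod 8 ⇒ (2|35)^4 = +1]
  = -1    [(1|35) = 1]
The Legendre symbol is -1, so x^2 ≡ 6451 (mod 7253) has no solution.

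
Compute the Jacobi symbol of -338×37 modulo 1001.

0

By multiplicativity, (-338·37|1001) = (-338|1001)·(37|1001).
First factor (-338|1001):
(-338|1001)
  = (663|1001)    [-338 ≡ 663 mod 1001]
  = (1001|663)    [QR: 1001 ≡ 1 mod 4, sign kept]
  = (338|663)    [1001 ≡ 338 mod 663]
  = (169|663)    [663 ≡ 7 mod 8 ⇒ (2|663) = +1]
  = (663|169)    [QR: 169 ≡ 1 mod 4, sign kept]
  = (156|169)    [663 ≡ 156 mod 169]
  = (39|169)    [169 ≡ 1 mod 8 ⇒ (2|169)^2 = +1]
  = (169|39)    [QR: 169 ≡ 1 mod 4, sign kept]
  = (13|39)    [169 ≡ 13 mod 39]
  = (39|13)    [QR: 13 ≡ 1 mod 4, sign kept]
  = (0|13)    [39 ≡ 0 mod 13]
  = 0    [numerator 0, gcd > 1]
Second factor (37|1001):
(37|1001)
  = (1001|37)    [QR: 37 ≡ 1 mod 4, sign kept]
  = (2|37)    [1001 ≡ 2 mod 37]
  = -(1|37)    [37 ≡ 5 mod 8 ⇒ (2|37) = -1]
  = -1    [(1|37) = 1]
Product: (0)·(-1) = 0.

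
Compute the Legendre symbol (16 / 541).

1

(16 / 541)
  = (1 / 541)    [541 ≡ 5 mod 8 ⇒ (2 / 541)^4 = +1]
  = 1    [(1 / 541) = 1]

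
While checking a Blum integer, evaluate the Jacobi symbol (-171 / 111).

(-171 / 111)
  = (51 / 111)    [-171 ≡ 51 mod 111]
  = -(111 / 51)    [QR: both ≡ 3 mod 4, sign flips]
  = -(9 / 51)    [111 ≡ 9 mod 51]
  = -(51 / 9)    [QR: 9 ≡ 1 mod 4, sign kept]
  = -(6 / 9)    [51 ≡ 6 mod 9]
  = -(3 / 9)    [9 ≡ 1 mod 8 ⇒ (2 / 9) = +1]
  = -(9 / 3)    [QR: 9 ≡ 1 mod 4, sign kept]
  = -(0 / 3)    [9 ≡ 0 mod 3]
  = 0    [numerator 0, gcd > 1]

0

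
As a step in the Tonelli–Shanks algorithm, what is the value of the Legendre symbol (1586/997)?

(1586/997)
  = (589/997)    [1586 ≡ 589 mod 997]
  = (997/589)    [QR: 589 ≡ 1 mod 4, sign kept]
  = (408/589)    [997 ≡ 408 mod 589]
  = -(51/589)    [589 ≡ 5 mod 8 ⇒ (2/589)^3 = -1]
  = -(589/51)    [QR: 589 ≡ 1 mod 4, sign kept]
  = -(28/51)    [589 ≡ 28 mod 51]
  = -(7/51)    [51 ≡ 3 mod 8 ⇒ (2/51)^2 = +1]
  = (51/7)    [QR: both ≡ 3 mod 4, sign flips]
  = (2/7)    [51 ≡ 2 mod 7]
  = (1/7)    [7 ≡ 7 mod 8 ⇒ (2/7) = +1]
  = 1    [(1/7) = 1]

1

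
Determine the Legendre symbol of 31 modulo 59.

-1

(31 / 59)
  = -(59 / 31)    [QR: both ≡ 3 mod 4, sign flips]
  = -(28 / 31)    [59 ≡ 28 mod 31]
  = -(7 / 31)    [31 ≡ 7 mod 8 ⇒ (2 / 31)^2 = +1]
  = (31 / 7)    [QR: both ≡ 3 mod 4, sign flips]
  = (3 / 7)    [31 ≡ 3 mod 7]
  = -(7 / 3)    [QR: both ≡ 3 mod 4, sign flips]
  = -(1 / 3)    [7 ≡ 1 mod 3]
  = -1    [(1 / 3) = 1]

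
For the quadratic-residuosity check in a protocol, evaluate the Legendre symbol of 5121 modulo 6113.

5121 ≡ 1 (mod 4), so quadratic reciprocity gives (5121/6113) = (6113/5121). Reduce: 6113 ≡ 992 (mod 5121). Now have (992/5121).
Factor out 2: 992 = 2^5·31. Since 5121 ≡ 1 (mod 8), (2/5121) = +1, and (2/5121)^5 = +1. Now have (31/5121).
5121 ≡ 1 (mod 4), so quadratic reciprocity gives (31/5121) = (5121/31). Reduce: 5121 ≡ 6 (mod 31). Now have (6/31).
Factor out 2: 6 = 2·3. Since 31 ≡ 7 (mod 8), (2/31) = +1. Now have (3/31).
Both 3 ≡ 3 and 31 ≡ 3 (mod 4), so reciprocity gives (3/31) = -(31/3). Reduce: 31 ≡ 1 (mod 3). Now have -(1/3).
(1/3) = 1. Collecting the sign factors: -1.

-1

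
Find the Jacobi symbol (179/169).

Reduce the numerator: 179 ≡ 10 (mod 169), so (179/169) = (10/169).
Factor out 2: 10 = 2·5. Since 169 ≡ 1 (mod 8), (2/169) = +1. Now have (5/169).
5 ≡ 1 (mod 4), so quadratic reciprocity gives (5/169) = (169/5). Reduce: 169 ≡ 4 (mod 5). Now have (4/5).
Factor out 2: 4 = 2^2. Since 5 ≡ 5 (mod 8), (2/5) = -1, and (2/5)^2 = +1. Now have (1/5).
(1/5) = 1. Collecting the sign factors: 1.

1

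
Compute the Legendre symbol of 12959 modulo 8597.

Reduce the numerator: 12959 ≡ 4362 (mod 8597), so (12959 / 8597) = (4362 / 8597).
Factor out 2: 4362 = 2·2181. Since 8597 ≡ 5 (mod 8), (2 / 8597) = -1. Now have -(2181 / 8597).
2181 ≡ 1 (mod 4), so quadratic reciprocity gives (2181 / 8597) = (8597 / 2181). Reduce: 8597 ≡ 2054 (mod 2181). Now have -(2054 / 2181).
Factor out 2: 2054 = 2·1027. Since 2181 ≡ 5 (mod 8), (2 / 2181) = -1. Now have (1027 / 2181).
2181 ≡ 1 (mod 4), so quadratic reciprocity gives (1027 / 2181) = (2181 / 1027). Reduce: 2181 ≡ 127 (mod 1027). Now have (127 / 1027).
Both 127 ≡ 3 and 1027 ≡ 3 (mod 4), so reciprocity gives (127 / 1027) = -(1027 / 127). Reduce: 1027 ≡ 11 (mod 127). Now have -(11 / 127).
Both 11 ≡ 3 and 127 ≡ 3 (mod 4), so reciprocity gives (11 / 127) = -(127 / 11). Reduce: 127 ≡ 6 (mod 11). Now have (6 / 11).
Factor out 2: 6 = 2·3. Since 11 ≡ 3 (mod 8), (2 / 11) = -1. Now have -(3 / 11).
Both 3 ≡ 3 and 11 ≡ 3 (mod 4), so reciprocity gives (3 / 11) = -(11 / 3). Reduce: 11 ≡ 2 (mod 3). Now have (2 / 3).
Factor out 2: 2 = 2. Since 3 ≡ 3 (mod 8), (2 / 3) = -1. Now have -(1 / 3).
(1 / 3) = 1. Collecting the sign factors: -1.

-1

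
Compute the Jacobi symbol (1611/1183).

1

Reduce the numerator: 1611 ≡ 428 (mod 1183), so (1611/1183) = (428/1183).
Factor out 2: 428 = 2^2·107. Since 1183 ≡ 7 (mod 8), (2/1183) = +1, and (2/1183)^2 = +1. Now have (107/1183).
Both 107 ≡ 3 and 1183 ≡ 3 (mod 4), so reciprocity gives (107/1183) = -(1183/107). Reduce: 1183 ≡ 6 (mod 107). Now have -(6/107).
Factor out 2: 6 = 2·3. Since 107 ≡ 3 (mod 8), (2/107) = -1. Now have (3/107).
Both 3 ≡ 3 and 107 ≡ 3 (mod 4), so reciprocity gives (3/107) = -(107/3). Reduce: 107 ≡ 2 (mod 3). Now have -(2/3).
Factor out 2: 2 = 2. Since 3 ≡ 3 (mod 8), (2/3) = -1. Now have (1/3).
(1/3) = 1. Collecting the sign factors: 1.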